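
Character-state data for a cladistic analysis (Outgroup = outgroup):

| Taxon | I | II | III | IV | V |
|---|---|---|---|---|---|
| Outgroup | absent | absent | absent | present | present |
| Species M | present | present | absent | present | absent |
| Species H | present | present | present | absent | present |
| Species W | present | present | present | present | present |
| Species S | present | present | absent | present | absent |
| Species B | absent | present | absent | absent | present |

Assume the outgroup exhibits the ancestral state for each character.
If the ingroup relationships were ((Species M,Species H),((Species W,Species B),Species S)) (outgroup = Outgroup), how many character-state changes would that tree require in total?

9

Map each character onto ((Species M,Species H),((Species W,Species B),Species S)) (rooted by Outgroup) and count the minimum state changes it requires (Fitch parsimony):
I: 2; II: 1; III: 2; IV: 2; V: 2.
Total tree length = 9.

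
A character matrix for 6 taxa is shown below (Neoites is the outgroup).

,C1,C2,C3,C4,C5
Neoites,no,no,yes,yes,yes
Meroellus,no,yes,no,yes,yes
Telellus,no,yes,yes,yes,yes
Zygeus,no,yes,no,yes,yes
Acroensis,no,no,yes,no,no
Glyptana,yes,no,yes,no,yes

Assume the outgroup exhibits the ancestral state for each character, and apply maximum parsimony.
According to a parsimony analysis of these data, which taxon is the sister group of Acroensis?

Glyptana

Character polarity is set by the outgroup: the derived state is whichever differs from the outgroup's state, so for C3, C4, C5 the derived state is 'no', and for the remaining characters it is 'yes'.
C1: derived state 'yes' in Glyptana only — an autapomorphy, so it tells us nothing about relationships among taxa.
C2 (derived state 'yes') is shared by Meroellus, Telellus, and Zygeus — a synapomorphy uniting that clade.
C3 (derived state 'no') is shared by Meroellus and Zygeus — a synapomorphy uniting that clade.
C4: derived state 'no' in Acroensis and Glyptana only — synapomorphy for {Acroensis, Glyptana}.
C5: derived state 'no' in Acroensis only — an autapomorphy, so it tells us nothing about relationships among taxa.
Most parsimonious ingroup topology: (((Meroellus,Zygeus),Telellus),(Acroensis,Glyptana)).
Acroensis and Glyptana form a cherry on this tree, so they are sister taxa.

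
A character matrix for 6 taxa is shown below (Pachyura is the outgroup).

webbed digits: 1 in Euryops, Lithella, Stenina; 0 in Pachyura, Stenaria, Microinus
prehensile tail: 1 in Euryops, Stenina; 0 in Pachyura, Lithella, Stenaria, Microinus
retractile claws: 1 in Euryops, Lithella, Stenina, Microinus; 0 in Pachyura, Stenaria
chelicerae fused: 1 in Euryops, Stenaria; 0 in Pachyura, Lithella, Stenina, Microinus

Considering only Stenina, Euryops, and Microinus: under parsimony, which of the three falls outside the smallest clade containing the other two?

Microinus

The outgroup has state '0' for every character, so '1' is the derived state throughout.
webbed digits (derived state '1') is shared by Euryops, Lithella, and Stenina — a synapomorphy uniting that clade.
prehensile tail: derived state '1' in Euryops and Stenina only — synapomorphy for {Euryops, Stenina}.
Only Euryops, Lithella, Microinus, and Stenina show the derived state '1' for retractile claws, supporting them as a clade.
chelicerae fused groups Euryops and Stenaria, which is incompatible with the clades supported by the remaining characters; treating it as convergent (homoplasy) costs fewer steps than any alternative tree.
Most parsimonious ingroup topology: ((((Euryops,Stenina),Lithella),Microinus),Stenaria).
Euryops and Stenina share a more recent common ancestor with each other than either does with Microinus, so Microinus is the least closely related of the three.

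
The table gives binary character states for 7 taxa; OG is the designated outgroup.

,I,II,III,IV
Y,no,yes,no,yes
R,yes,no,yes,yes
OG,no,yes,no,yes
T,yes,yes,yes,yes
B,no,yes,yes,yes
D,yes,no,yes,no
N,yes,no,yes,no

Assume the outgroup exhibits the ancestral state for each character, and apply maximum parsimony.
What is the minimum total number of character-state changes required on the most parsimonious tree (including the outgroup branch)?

Character polarity is set by the outgroup: the derived state is whichever differs from the outgroup's state, so for II, IV the derived state is 'no', and for the remaining characters it is 'yes'.
I: derived state 'yes' in D, N, R, and T only — synapomorphy for {D, N, R, T}.
II (derived state 'no') is shared by D, N, and R — a synapomorphy uniting that clade.
III (derived state 'yes') is shared by B, D, N, R, and T — a synapomorphy uniting that clade.
IV (derived state 'no') is shared by D and N — a synapomorphy uniting that clade.
Most parsimonious ingroup topology: (((((N,D),R),T),B),Y).
Changes per character on this tree: I: 1; II: 1; III: 1; IV: 1.
Total = 4.

4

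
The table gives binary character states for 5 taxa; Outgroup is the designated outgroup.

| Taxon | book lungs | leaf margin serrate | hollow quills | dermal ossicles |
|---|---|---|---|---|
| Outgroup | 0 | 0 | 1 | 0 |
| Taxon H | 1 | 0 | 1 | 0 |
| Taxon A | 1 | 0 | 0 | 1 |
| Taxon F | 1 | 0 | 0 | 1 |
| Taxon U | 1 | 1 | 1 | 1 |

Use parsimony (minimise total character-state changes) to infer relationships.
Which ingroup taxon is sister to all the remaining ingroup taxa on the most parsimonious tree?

Character polarity is set by the outgroup: the derived state is whichever differs from the outgroup's state, so for hollow quills the derived state is '0', and for the remaining characters it is '1'.
All ingroup taxa share the derived state '1' for book lungs; it defines the ingroup but does not resolve relationships within it.
leaf margin serrate (derived state '1') is unique to Taxon U (autapomorphy; uninformative for grouping).
Only Taxon A and Taxon F show the derived state '0' for hollow quills, supporting them as a clade.
dermal ossicles: derived state '1' in Taxon A, Taxon F, and Taxon U only — synapomorphy for {Taxon A, Taxon F, Taxon U}.
Most parsimonious ingroup topology: (Taxon H,((Taxon A,Taxon F),Taxon U)).
Taxon H is sister to the clade containing all other ingroup taxa, so it is the earliest-diverging (most basal) ingroup lineage.

Taxon H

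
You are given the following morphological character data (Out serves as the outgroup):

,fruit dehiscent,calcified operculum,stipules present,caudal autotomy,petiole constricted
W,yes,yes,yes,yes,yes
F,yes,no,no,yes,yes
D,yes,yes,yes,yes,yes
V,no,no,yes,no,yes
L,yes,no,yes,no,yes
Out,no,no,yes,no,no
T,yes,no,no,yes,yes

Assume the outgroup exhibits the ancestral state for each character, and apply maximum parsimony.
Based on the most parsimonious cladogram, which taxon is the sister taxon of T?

F

Character polarity is set by the outgroup: the derived state is whichever differs from the outgroup's state, so for stipules present the derived state is 'no', and for the remaining characters it is 'yes'.
fruit dehiscent (derived state 'yes') is shared by D, F, L, T, and W — a synapomorphy uniting that clade.
Only D and W show the derived state 'yes' for calcified operculum, supporting them as a clade.
stipules present (derived state 'no') is shared by F and T — a synapomorphy uniting that clade.
caudal autotomy: derived state 'yes' in D, F, T, and W only — synapomorphy for {D, F, T, W}.
petiole constricted (derived state 'yes') is shared by all ingroup taxa — unites the whole ingroup.
Most parsimonious ingroup topology: ((L,((W,D),(T,F))),V).
T and F form a cherry on this tree, so they are sister taxa.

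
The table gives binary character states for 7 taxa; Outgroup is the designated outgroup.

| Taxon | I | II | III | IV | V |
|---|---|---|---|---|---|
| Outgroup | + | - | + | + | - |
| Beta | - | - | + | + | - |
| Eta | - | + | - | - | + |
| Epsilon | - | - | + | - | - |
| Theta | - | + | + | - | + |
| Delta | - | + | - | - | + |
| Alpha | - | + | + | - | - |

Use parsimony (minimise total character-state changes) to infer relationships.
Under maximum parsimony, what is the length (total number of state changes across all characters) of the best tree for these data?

Character polarity is set by the outgroup: the derived state is whichever differs from the outgroup's state, so for I, III, IV the derived state is '-', and for the remaining characters it is '+'.
All ingroup taxa share the derived state '-' for I; it defines the ingroup but does not resolve relationships within it.
II (derived state '+') is shared by Alpha, Delta, Eta, and Theta — a synapomorphy uniting that clade.
III (derived state '-') is shared by Delta and Eta — a synapomorphy uniting that clade.
Only Alpha, Delta, Epsilon, Eta, and Theta show the derived state '-' for IV, supporting them as a clade.
Only Delta, Eta, and Theta show the derived state '+' for V, supporting them as a clade.
Most parsimonious ingroup topology: (Beta,((((Eta,Delta),Theta),Alpha),Epsilon)).
Changes per character on this tree: I: 1; II: 1; III: 1; IV: 1; V: 1.
Total = 5.

5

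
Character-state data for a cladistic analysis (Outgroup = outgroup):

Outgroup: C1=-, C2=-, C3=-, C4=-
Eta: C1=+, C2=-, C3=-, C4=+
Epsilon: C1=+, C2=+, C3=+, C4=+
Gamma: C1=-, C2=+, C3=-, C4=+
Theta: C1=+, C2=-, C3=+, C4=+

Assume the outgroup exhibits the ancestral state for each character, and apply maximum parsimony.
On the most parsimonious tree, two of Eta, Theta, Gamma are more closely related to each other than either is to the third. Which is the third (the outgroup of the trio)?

The outgroup has state '-' for every character, so '+' is the derived state throughout.
C1 (derived state '+') is shared by Epsilon, Eta, and Theta — a synapomorphy uniting that clade.
C2 (state '+') occurs in Epsilon and Gamma but conflicts with the nesting implied by the other characters — most parsimoniously interpreted as homoplasy.
C3 (derived state '+') is shared by Epsilon and Theta — a synapomorphy uniting that clade.
All ingroup taxa share the derived state '+' for C4; it defines the ingroup but does not resolve relationships within it.
Most parsimonious ingroup topology: ((Eta,(Epsilon,Theta)),Gamma).
Theta and Eta share a more recent common ancestor with each other than either does with Gamma, so Gamma is the least closely related of the three.

Gamma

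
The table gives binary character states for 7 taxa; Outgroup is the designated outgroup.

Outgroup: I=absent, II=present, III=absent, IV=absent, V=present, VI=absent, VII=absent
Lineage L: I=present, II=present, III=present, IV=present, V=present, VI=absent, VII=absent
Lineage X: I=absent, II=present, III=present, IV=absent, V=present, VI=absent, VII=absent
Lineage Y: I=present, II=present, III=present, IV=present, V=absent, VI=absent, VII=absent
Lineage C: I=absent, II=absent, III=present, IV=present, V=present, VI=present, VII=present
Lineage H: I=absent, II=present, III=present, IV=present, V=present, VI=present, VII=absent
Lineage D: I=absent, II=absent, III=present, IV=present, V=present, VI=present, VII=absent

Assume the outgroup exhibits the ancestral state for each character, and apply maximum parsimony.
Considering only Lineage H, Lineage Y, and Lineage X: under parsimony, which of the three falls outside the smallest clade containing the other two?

Character polarity is set by the outgroup: the derived state is whichever differs from the outgroup's state, so for II, V the derived state is 'absent', and for the remaining characters it is 'present'.
I (derived state 'present') is shared by Lineage L and Lineage Y — a synapomorphy uniting that clade.
Only Lineage C and Lineage D show the derived state 'absent' for II, supporting them as a clade.
All ingroup taxa share the derived state 'present' for III; it defines the ingroup but does not resolve relationships within it.
IV (derived state 'present') is shared by Lineage C, Lineage D, Lineage H, Lineage L, and Lineage Y — a synapomorphy uniting that clade.
V (derived state 'absent') is unique to Lineage Y (autapomorphy; uninformative for grouping).
VI (derived state 'present') is shared by Lineage C, Lineage D, and Lineage H — a synapomorphy uniting that clade.
VII: derived state 'present' in Lineage C only — an autapomorphy, so it tells us nothing about relationships among taxa.
Most parsimonious ingroup topology: (((Lineage L,Lineage Y),((Lineage C,Lineage D),Lineage H)),Lineage X).
Lineage Y and Lineage H share a more recent common ancestor with each other than either does with Lineage X, so Lineage X is the least closely related of the three.

Lineage X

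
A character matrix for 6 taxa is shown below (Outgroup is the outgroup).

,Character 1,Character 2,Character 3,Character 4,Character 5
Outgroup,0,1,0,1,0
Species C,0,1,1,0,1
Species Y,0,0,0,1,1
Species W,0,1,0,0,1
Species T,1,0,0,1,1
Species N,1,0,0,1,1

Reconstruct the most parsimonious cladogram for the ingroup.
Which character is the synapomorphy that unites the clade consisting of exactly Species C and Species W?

Character 4

Character polarity is set by the outgroup: the derived state is whichever differs from the outgroup's state, so for Character 2, Character 4 the derived state is '0', and for the remaining characters it is '1'.
Character 1: derived state '1' in Species N and Species T only — synapomorphy for {Species N, Species T}.
Character 2 (derived state '0') is shared by Species N, Species T, and Species Y — a synapomorphy uniting that clade.
Character 3: derived state '1' in Species C only — an autapomorphy, so it tells us nothing about relationships among taxa.
Only Species C and Species W show the derived state '0' for Character 4, supporting them as a clade.
Character 5 (derived state '1') is shared by all ingroup taxa — unites the whole ingroup.
Most parsimonious ingroup topology: ((Species C,Species W),(Species Y,(Species T,Species N))).
The clade {Species C, Species W} is supported by Character 4: its derived state '0' occurs in exactly those taxa and in no other taxon (including the outgroup).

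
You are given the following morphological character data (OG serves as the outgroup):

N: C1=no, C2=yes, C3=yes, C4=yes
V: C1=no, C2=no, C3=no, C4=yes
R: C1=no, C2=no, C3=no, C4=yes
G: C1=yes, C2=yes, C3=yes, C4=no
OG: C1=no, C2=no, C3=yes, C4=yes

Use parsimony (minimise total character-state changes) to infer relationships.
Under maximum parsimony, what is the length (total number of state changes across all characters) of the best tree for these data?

4

Character polarity is set by the outgroup: the derived state is whichever differs from the outgroup's state, so for C3, C4 the derived state is 'no', and for the remaining characters it is 'yes'.
C1 (derived state 'yes') is unique to G (autapomorphy; uninformative for grouping).
C2: derived state 'yes' in G and N only — synapomorphy for {G, N}.
C3 (derived state 'no') is shared by R and V — a synapomorphy uniting that clade.
C4: derived state 'no' in G only — an autapomorphy, so it tells us nothing about relationships among taxa.
Most parsimonious ingroup topology: ((N,G),(R,V)).
Changes per character on this tree: C1: 1; C2: 1; C3: 1; C4: 1.
Total = 4.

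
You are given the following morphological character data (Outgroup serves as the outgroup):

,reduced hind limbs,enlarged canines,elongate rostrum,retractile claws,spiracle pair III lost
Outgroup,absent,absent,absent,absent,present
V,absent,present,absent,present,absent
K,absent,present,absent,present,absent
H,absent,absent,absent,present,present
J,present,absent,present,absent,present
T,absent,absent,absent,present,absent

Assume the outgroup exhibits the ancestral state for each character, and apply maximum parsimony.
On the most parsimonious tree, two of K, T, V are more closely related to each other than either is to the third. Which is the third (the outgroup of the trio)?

T

Character polarity is set by the outgroup: the derived state is whichever differs from the outgroup's state, so for spiracle pair III lost the derived state is 'absent', and for the remaining characters it is 'present'.
reduced hind limbs: derived state 'present' in J only — an autapomorphy, so it tells us nothing about relationships among taxa.
enlarged canines (derived state 'present') is shared by K and V — a synapomorphy uniting that clade.
elongate rostrum: derived state 'present' in J only — an autapomorphy, so it tells us nothing about relationships among taxa.
Only H, K, T, and V show the derived state 'present' for retractile claws, supporting them as a clade.
spiracle pair III lost (derived state 'absent') is shared by K, T, and V — a synapomorphy uniting that clade.
Most parsimonious ingroup topology: ((((V,K),T),H),J).
V and K share a more recent common ancestor with each other than either does with T, so T is the least closely related of the three.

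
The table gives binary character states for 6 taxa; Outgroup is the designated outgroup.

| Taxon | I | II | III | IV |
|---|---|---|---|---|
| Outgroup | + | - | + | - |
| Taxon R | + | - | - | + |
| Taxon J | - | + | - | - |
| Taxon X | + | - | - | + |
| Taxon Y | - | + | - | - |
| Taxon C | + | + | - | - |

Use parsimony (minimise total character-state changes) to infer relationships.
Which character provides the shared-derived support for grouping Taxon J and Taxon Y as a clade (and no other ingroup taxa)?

Character polarity is set by the outgroup: the derived state is whichever differs from the outgroup's state, so for I, III the derived state is '-', and for the remaining characters it is '+'.
I: derived state '-' in Taxon J and Taxon Y only — synapomorphy for {Taxon J, Taxon Y}.
II (derived state '+') is shared by Taxon C, Taxon J, and Taxon Y — a synapomorphy uniting that clade.
All ingroup taxa share the derived state '-' for III; it defines the ingroup but does not resolve relationships within it.
IV: derived state '+' in Taxon R and Taxon X only — synapomorphy for {Taxon R, Taxon X}.
Most parsimonious ingroup topology: ((Taxon R,Taxon X),((Taxon J,Taxon Y),Taxon C)).
The clade {Taxon J, Taxon Y} is supported by I: its derived state '-' occurs in exactly those taxa and in no other taxon (including the outgroup).

I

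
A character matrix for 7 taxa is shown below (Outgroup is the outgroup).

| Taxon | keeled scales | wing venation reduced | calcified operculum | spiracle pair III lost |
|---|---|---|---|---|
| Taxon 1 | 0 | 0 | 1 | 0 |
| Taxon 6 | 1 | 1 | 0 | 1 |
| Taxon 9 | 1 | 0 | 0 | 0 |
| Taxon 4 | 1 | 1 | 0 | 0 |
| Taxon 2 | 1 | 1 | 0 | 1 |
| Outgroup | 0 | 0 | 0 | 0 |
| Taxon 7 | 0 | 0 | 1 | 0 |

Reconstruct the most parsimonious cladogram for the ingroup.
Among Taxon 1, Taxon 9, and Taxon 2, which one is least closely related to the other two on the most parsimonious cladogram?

The outgroup has state '0' for every character, so '1' is the derived state throughout.
keeled scales: derived state '1' in Taxon 2, Taxon 4, Taxon 6, and Taxon 9 only — synapomorphy for {Taxon 2, Taxon 4, Taxon 6, Taxon 9}.
wing venation reduced (derived state '1') is shared by Taxon 2, Taxon 4, and Taxon 6 — a synapomorphy uniting that clade.
calcified operculum: derived state '1' in Taxon 1 and Taxon 7 only — synapomorphy for {Taxon 1, Taxon 7}.
Only Taxon 2 and Taxon 6 show the derived state '1' for spiracle pair III lost, supporting them as a clade.
Most parsimonious ingroup topology: ((((Taxon 6,Taxon 2),Taxon 4),Taxon 9),(Taxon 7,Taxon 1)).
Taxon 2 and Taxon 9 share a more recent common ancestor with each other than either does with Taxon 1, so Taxon 1 is the least closely related of the three.

Taxon 1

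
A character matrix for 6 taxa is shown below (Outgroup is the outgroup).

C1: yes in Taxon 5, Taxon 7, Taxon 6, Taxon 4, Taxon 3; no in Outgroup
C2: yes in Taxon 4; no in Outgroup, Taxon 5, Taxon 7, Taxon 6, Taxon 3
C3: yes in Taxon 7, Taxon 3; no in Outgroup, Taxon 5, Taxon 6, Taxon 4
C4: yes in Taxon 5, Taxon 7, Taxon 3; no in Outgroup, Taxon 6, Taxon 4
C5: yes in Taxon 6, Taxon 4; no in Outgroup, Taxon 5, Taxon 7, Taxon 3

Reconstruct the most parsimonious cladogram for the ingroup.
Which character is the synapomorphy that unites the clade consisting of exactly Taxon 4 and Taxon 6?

C5

The outgroup has state 'no' for every character, so 'yes' is the derived state throughout.
All ingroup taxa share the derived state 'yes' for C1; it defines the ingroup but does not resolve relationships within it.
C2 (derived state 'yes') is unique to Taxon 4 (autapomorphy; uninformative for grouping).
Only Taxon 3 and Taxon 7 show the derived state 'yes' for C3, supporting them as a clade.
Only Taxon 3, Taxon 5, and Taxon 7 show the derived state 'yes' for C4, supporting them as a clade.
C5: derived state 'yes' in Taxon 4 and Taxon 6 only — synapomorphy for {Taxon 4, Taxon 6}.
Most parsimonious ingroup topology: ((Taxon 5,(Taxon 7,Taxon 3)),(Taxon 6,Taxon 4)).
The clade {Taxon 4, Taxon 6} is supported by C5: its derived state 'yes' occurs in exactly those taxa and in no other taxon (including the outgroup).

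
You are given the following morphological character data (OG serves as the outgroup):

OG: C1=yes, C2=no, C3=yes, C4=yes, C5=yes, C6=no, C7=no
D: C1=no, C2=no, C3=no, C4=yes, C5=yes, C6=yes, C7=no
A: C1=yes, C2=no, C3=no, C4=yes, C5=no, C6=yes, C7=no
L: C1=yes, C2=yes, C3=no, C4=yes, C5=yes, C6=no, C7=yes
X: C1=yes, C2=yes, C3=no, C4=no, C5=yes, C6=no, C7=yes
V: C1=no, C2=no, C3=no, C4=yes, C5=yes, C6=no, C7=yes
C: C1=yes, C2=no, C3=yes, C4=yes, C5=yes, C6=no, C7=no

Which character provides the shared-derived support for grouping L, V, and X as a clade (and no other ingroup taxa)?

C7

Character polarity is set by the outgroup: the derived state is whichever differs from the outgroup's state, so for C1, C3, C4, C5 the derived state is 'no', and for the remaining characters it is 'yes'.
C1 groups D and V, which is incompatible with the clades supported by the remaining characters; treating it as convergent (homoplasy) costs fewer steps than any alternative tree.
C2 (derived state 'yes') is shared by L and X — a synapomorphy uniting that clade.
Only A, D, L, V, and X show the derived state 'no' for C3, supporting them as a clade.
C4 (derived state 'no') is unique to X (autapomorphy; uninformative for grouping).
C5 (derived state 'no') is unique to A (autapomorphy; uninformative for grouping).
C6 (derived state 'yes') is shared by A and D — a synapomorphy uniting that clade.
C7 (derived state 'yes') is shared by L, V, and X — a synapomorphy uniting that clade.
Most parsimonious ingroup topology: (((D,A),((L,X),V)),C).
The clade {L, V, X} is supported by C7: its derived state 'yes' occurs in exactly those taxa and in no other taxon (including the outgroup).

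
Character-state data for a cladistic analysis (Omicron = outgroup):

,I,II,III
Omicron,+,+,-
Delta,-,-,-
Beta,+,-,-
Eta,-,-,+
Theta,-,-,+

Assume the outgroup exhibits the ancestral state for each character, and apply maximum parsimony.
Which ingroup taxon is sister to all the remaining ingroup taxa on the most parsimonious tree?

Character polarity is set by the outgroup: the derived state is whichever differs from the outgroup's state, so for I, II the derived state is '-', and for the remaining characters it is '+'.
Only Delta, Eta, and Theta show the derived state '-' for I, supporting them as a clade.
All ingroup taxa share the derived state '-' for II; it defines the ingroup but does not resolve relationships within it.
III (derived state '+') is shared by Eta and Theta — a synapomorphy uniting that clade.
Most parsimonious ingroup topology: ((Delta,(Eta,Theta)),Beta).
Beta is sister to the clade containing all other ingroup taxa, so it is the earliest-diverging (most basal) ingroup lineage.

Beta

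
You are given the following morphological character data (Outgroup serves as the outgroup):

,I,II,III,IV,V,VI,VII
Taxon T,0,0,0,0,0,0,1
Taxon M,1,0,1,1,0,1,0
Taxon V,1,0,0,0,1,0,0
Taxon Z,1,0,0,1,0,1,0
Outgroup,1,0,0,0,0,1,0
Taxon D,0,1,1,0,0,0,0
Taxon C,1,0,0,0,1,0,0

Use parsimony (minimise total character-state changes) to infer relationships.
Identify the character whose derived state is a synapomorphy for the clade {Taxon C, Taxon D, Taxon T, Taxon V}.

Character polarity is set by the outgroup: the derived state is whichever differs from the outgroup's state, so for I, VI the derived state is '0', and for the remaining characters it is '1'.
I: derived state '0' in Taxon D and Taxon T only — synapomorphy for {Taxon D, Taxon T}.
II (derived state '1') is unique to Taxon D (autapomorphy; uninformative for grouping).
III groups Taxon D and Taxon M, which is incompatible with the clades supported by the remaining characters; treating it as convergent (homoplasy) costs fewer steps than any alternative tree.
Only Taxon M and Taxon Z show the derived state '1' for IV, supporting them as a clade.
V: derived state '1' in Taxon C and Taxon V only — synapomorphy for {Taxon C, Taxon V}.
VI (derived state '0') is shared by Taxon C, Taxon D, Taxon T, and Taxon V — a synapomorphy uniting that clade.
VII (derived state '1') is unique to Taxon T (autapomorphy; uninformative for grouping).
Most parsimonious ingroup topology: (((Taxon V,Taxon C),(Taxon T,Taxon D)),(Taxon Z,Taxon M)).
The clade {Taxon C, Taxon D, Taxon T, Taxon V} is supported by VI: its derived state '0' occurs in exactly those taxa and in no other taxon (including the outgroup).

VI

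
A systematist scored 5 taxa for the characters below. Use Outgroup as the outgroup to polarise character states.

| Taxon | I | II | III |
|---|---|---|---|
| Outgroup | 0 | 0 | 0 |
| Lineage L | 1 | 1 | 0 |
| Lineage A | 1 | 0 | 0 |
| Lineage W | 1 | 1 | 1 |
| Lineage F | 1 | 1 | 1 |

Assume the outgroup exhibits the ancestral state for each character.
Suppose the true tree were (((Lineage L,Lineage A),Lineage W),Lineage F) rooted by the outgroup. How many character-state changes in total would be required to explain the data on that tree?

5

Map each character onto (((Lineage L,Lineage A),Lineage W),Lineage F) (rooted by Outgroup) and count the minimum state changes it requires (Fitch parsimony):
I: 1; II: 2; III: 2.
Total tree length = 5.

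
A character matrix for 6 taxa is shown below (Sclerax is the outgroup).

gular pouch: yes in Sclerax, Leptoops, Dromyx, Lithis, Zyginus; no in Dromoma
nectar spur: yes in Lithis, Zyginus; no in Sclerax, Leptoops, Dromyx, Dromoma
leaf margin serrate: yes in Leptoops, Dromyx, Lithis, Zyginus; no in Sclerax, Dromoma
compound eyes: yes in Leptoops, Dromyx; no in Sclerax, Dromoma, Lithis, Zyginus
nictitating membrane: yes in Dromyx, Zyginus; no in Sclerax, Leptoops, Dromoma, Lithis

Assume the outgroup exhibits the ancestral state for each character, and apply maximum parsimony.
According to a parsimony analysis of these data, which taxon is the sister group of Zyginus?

Character polarity is set by the outgroup: the derived state is whichever differs from the outgroup's state, so for gular pouch the derived state is 'no', and for the remaining characters it is 'yes'.
gular pouch (derived state 'no') is unique to Dromoma (autapomorphy; uninformative for grouping).
nectar spur: derived state 'yes' in Lithis and Zyginus only — synapomorphy for {Lithis, Zyginus}.
leaf margin serrate: derived state 'yes' in Dromyx, Leptoops, Lithis, and Zyginus only — synapomorphy for {Dromyx, Leptoops, Lithis, Zyginus}.
Only Dromyx and Leptoops show the derived state 'yes' for compound eyes, supporting them as a clade.
nictitating membrane (state 'yes') occurs in Dromyx and Zyginus but conflicts with the nesting implied by the other characters — most parsimoniously interpreted as homoplasy.
Most parsimonious ingroup topology: (((Leptoops,Dromyx),(Lithis,Zyginus)),Dromoma).
Zyginus and Lithis form a cherry on this tree, so they are sister taxa.

Lithis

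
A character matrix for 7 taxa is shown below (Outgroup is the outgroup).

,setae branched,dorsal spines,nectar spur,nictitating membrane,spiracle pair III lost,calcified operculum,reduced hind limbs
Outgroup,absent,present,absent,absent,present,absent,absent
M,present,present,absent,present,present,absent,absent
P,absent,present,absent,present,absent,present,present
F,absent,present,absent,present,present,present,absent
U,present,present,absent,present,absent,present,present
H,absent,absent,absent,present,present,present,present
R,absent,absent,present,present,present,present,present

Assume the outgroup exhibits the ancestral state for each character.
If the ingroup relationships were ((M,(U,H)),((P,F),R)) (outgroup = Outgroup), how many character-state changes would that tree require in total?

13

Map each character onto ((M,(U,H)),((P,F),R)) (rooted by Outgroup) and count the minimum state changes it requires (Fitch parsimony):
setae branched: 2; dorsal spines: 2; nectar spur: 1; nictitating membrane: 1; spiracle pair III lost: 2; calcified operculum: 2; reduced hind limbs: 3.
Total tree length = 13.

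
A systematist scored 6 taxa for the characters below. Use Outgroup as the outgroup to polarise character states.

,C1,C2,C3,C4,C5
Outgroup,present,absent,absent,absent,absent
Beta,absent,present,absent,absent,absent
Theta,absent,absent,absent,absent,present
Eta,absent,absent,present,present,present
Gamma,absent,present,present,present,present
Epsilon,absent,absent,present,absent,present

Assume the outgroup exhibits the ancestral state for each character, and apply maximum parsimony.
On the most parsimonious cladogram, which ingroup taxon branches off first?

Character polarity is set by the outgroup: the derived state is whichever differs from the outgroup's state, so for C1 the derived state is 'absent', and for the remaining characters it is 'present'.
All ingroup taxa share the derived state 'absent' for C1; it defines the ingroup but does not resolve relationships within it.
C2 groups Beta and Gamma, which is incompatible with the clades supported by the remaining characters; treating it as convergent (homoplasy) costs fewer steps than any alternative tree.
Only Epsilon, Eta, and Gamma show the derived state 'present' for C3, supporting them as a clade.
C4 (derived state 'present') is shared by Eta and Gamma — a synapomorphy uniting that clade.
Only Epsilon, Eta, Gamma, and Theta show the derived state 'present' for C5, supporting them as a clade.
Most parsimonious ingroup topology: (Beta,(Theta,((Eta,Gamma),Epsilon))).
Beta is sister to the clade containing all other ingroup taxa, so it is the earliest-diverging (most basal) ingroup lineage.

Beta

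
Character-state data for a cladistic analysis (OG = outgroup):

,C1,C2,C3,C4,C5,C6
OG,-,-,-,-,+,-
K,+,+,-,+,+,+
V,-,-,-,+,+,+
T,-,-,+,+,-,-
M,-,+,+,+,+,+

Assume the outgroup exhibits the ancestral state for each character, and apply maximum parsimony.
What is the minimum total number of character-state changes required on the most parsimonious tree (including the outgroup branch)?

Character polarity is set by the outgroup: the derived state is whichever differs from the outgroup's state, so for C5 the derived state is '-', and for the remaining characters it is '+'.
C1: derived state '+' in K only — an autapomorphy, so it tells us nothing about relationships among taxa.
Only K and M show the derived state '+' for C2, supporting them as a clade.
C3 (state '+') occurs in M and T but conflicts with the nesting implied by the other characters — most parsimoniously interpreted as homoplasy.
C4 (derived state '+') is shared by all ingroup taxa — unites the whole ingroup.
C5 (derived state '-') is unique to T (autapomorphy; uninformative for grouping).
Only K, M, and V show the derived state '+' for C6, supporting them as a clade.
Most parsimonious ingroup topology: (((K,M),V),T).
Changes per character on this tree: C1: 1; C2: 1; C3: 2; C4: 1; C5: 1; C6: 1.
Total = 7.

7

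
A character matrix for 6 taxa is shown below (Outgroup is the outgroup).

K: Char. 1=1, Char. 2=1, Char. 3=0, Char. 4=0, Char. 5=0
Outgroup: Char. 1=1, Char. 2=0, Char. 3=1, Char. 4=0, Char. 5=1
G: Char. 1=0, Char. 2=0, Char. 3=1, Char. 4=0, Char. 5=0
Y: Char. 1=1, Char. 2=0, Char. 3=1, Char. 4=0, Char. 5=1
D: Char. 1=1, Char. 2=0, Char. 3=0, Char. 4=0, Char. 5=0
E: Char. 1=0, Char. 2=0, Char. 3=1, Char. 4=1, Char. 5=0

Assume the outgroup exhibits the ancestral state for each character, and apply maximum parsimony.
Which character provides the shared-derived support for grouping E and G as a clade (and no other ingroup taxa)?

Character polarity is set by the outgroup: the derived state is whichever differs from the outgroup's state, so for Char. 1, Char. 3, Char. 5 the derived state is '0', and for the remaining characters it is '1'.
Only E and G show the derived state '0' for Char. 1, supporting them as a clade.
Char. 2 (derived state '1') is unique to K (autapomorphy; uninformative for grouping).
Char. 3: derived state '0' in D and K only — synapomorphy for {D, K}.
Char. 4 (derived state '1') is unique to E (autapomorphy; uninformative for grouping).
Char. 5: derived state '0' in D, E, G, and K only — synapomorphy for {D, E, G, K}.
Most parsimonious ingroup topology: (((D,K),(E,G)),Y).
The clade {E, G} is supported by Char. 1: its derived state '0' occurs in exactly those taxa and in no other taxon (including the outgroup).

Char. 1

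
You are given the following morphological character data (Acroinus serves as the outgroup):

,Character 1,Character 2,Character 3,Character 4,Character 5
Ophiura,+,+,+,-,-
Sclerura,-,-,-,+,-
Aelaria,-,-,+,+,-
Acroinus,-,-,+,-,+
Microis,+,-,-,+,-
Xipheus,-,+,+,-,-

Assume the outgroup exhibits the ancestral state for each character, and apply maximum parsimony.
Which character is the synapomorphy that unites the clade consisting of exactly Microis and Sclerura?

Character 3

Character polarity is set by the outgroup: the derived state is whichever differs from the outgroup's state, so for Character 3, Character 5 the derived state is '-', and for the remaining characters it is '+'.
Character 1 groups Microis and Ophiura, which is incompatible with the clades supported by the remaining characters; treating it as convergent (homoplasy) costs fewer steps than any alternative tree.
Character 2: derived state '+' in Ophiura and Xipheus only — synapomorphy for {Ophiura, Xipheus}.
Character 3: derived state '-' in Microis and Sclerura only — synapomorphy for {Microis, Sclerura}.
Character 4: derived state '+' in Aelaria, Microis, and Sclerura only — synapomorphy for {Aelaria, Microis, Sclerura}.
All ingroup taxa share the derived state '-' for Character 5; it defines the ingroup but does not resolve relationships within it.
Most parsimonious ingroup topology: (((Sclerura,Microis),Aelaria),(Xipheus,Ophiura)).
The clade {Microis, Sclerura} is supported by Character 3: its derived state '-' occurs in exactly those taxa and in no other taxon (including the outgroup).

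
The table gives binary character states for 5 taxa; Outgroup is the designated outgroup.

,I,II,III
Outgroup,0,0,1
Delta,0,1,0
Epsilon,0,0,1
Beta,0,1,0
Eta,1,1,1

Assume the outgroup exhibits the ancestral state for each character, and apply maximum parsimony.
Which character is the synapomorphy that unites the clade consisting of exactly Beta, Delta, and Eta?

II

Character polarity is set by the outgroup: the derived state is whichever differs from the outgroup's state, so for III the derived state is '0', and for the remaining characters it is '1'.
I (derived state '1') is unique to Eta (autapomorphy; uninformative for grouping).
Only Beta, Delta, and Eta show the derived state '1' for II, supporting them as a clade.
III: derived state '0' in Beta and Delta only — synapomorphy for {Beta, Delta}.
Most parsimonious ingroup topology: (((Delta,Beta),Eta),Epsilon).
The clade {Beta, Delta, Eta} is supported by II: its derived state '1' occurs in exactly those taxa and in no other taxon (including the outgroup).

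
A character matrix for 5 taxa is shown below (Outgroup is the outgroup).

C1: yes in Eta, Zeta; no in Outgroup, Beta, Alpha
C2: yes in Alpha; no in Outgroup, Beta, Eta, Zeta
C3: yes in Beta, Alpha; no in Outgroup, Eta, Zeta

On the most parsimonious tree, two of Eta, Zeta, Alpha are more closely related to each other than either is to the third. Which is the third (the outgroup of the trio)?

Alpha

The outgroup has state 'no' for every character, so 'yes' is the derived state throughout.
Only Eta and Zeta show the derived state 'yes' for C1, supporting them as a clade.
C2 (derived state 'yes') is unique to Alpha (autapomorphy; uninformative for grouping).
Only Alpha and Beta show the derived state 'yes' for C3, supporting them as a clade.
Most parsimonious ingroup topology: ((Beta,Alpha),(Eta,Zeta)).
Eta and Zeta share a more recent common ancestor with each other than either does with Alpha, so Alpha is the least closely related of the three.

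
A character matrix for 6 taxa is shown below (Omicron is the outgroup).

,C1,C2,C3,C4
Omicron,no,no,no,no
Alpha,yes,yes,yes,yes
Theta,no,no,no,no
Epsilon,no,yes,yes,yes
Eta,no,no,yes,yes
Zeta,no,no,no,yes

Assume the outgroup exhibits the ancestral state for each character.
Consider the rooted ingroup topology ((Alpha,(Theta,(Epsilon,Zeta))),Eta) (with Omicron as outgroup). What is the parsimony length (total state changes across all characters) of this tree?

Map each character onto ((Alpha,(Theta,(Epsilon,Zeta))),Eta) (rooted by Omicron) and count the minimum state changes it requires (Fitch parsimony):
C1: 1; C2: 2; C3: 3; C4: 2.
Total tree length = 8.

8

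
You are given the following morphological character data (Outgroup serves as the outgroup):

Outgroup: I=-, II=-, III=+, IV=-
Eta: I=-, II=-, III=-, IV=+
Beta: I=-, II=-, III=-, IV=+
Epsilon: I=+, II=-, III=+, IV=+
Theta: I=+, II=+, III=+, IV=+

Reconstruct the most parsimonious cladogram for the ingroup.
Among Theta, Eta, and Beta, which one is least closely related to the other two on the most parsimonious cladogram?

Theta

Character polarity is set by the outgroup: the derived state is whichever differs from the outgroup's state, so for III the derived state is '-', and for the remaining characters it is '+'.
I: derived state '+' in Epsilon and Theta only — synapomorphy for {Epsilon, Theta}.
II (derived state '+') is unique to Theta (autapomorphy; uninformative for grouping).
III: derived state '-' in Beta and Eta only — synapomorphy for {Beta, Eta}.
All ingroup taxa share the derived state '+' for IV; it defines the ingroup but does not resolve relationships within it.
Most parsimonious ingroup topology: ((Eta,Beta),(Epsilon,Theta)).
Eta and Beta share a more recent common ancestor with each other than either does with Theta, so Theta is the least closely related of the three.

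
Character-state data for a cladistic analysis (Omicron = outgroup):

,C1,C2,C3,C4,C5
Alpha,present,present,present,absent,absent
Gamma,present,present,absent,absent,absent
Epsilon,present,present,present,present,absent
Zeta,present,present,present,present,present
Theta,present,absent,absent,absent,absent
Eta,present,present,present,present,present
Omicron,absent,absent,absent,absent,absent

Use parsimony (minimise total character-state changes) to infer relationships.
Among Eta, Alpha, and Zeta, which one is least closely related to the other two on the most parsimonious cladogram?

Alpha

The outgroup has state 'absent' for every character, so 'present' is the derived state throughout.
C1 (derived state 'present') is shared by all ingroup taxa — unites the whole ingroup.
Only Alpha, Epsilon, Eta, Gamma, and Zeta show the derived state 'present' for C2, supporting them as a clade.
Only Alpha, Epsilon, Eta, and Zeta show the derived state 'present' for C3, supporting them as a clade.
Only Epsilon, Eta, and Zeta show the derived state 'present' for C4, supporting them as a clade.
C5: derived state 'present' in Eta and Zeta only — synapomorphy for {Eta, Zeta}.
Most parsimonious ingroup topology: ((((Epsilon,(Eta,Zeta)),Alpha),Gamma),Theta).
Zeta and Eta share a more recent common ancestor with each other than either does with Alpha, so Alpha is the least closely related of the three.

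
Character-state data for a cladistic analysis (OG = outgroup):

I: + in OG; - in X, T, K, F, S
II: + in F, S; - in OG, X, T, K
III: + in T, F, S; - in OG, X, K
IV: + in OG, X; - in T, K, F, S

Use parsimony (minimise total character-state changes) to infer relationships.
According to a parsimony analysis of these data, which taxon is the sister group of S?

Character polarity is set by the outgroup: the derived state is whichever differs from the outgroup's state, so for I, IV the derived state is '-', and for the remaining characters it is '+'.
All ingroup taxa share the derived state '-' for I; it defines the ingroup but does not resolve relationships within it.
II (derived state '+') is shared by F and S — a synapomorphy uniting that clade.
III (derived state '+') is shared by F, S, and T — a synapomorphy uniting that clade.
IV: derived state '-' in F, K, S, and T only — synapomorphy for {F, K, S, T}.
Most parsimonious ingroup topology: (X,((T,(F,S)),K)).
S and F form a cherry on this tree, so they are sister taxa.

F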